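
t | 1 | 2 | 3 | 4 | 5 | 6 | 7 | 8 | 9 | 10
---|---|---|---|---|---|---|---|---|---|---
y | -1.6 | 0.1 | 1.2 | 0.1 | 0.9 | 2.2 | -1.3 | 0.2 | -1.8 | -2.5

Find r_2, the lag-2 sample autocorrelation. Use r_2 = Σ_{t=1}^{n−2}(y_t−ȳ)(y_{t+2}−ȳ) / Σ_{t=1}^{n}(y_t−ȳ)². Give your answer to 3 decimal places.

Mean ȳ = (-1.6 + 0.1 + 1.2 + 0.1 + 0.9 + 2.2 − 1.3 + 0.2 − 1.8 − 2.5)/10 = -0.2500
Numerator Σ_{t=1}^{8}(y_t−ȳ)(y_{t+2}−ȳ) = 1.2000
Denominator Σ(y_t−ȳ)² = 20.2650
r_2 = 1.2000 / 20.2650 = 0.059

0.059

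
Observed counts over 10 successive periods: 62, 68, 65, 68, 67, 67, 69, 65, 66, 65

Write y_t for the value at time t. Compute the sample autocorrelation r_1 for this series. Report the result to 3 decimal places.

Mean ȳ = (62 + 68 + 65 + 68 + 67 + 67 + 69 + 65 + 66 + 65)/10 = 66.2000
Numerator Σ_{t=1}^{9}(y_t−ȳ)(y_{t+1}−ȳ) = -10.4400
Denominator Σ(y_t−ȳ)² = 37.6000
r_1 = -10.4400 / 37.6000 = -0.278

-0.278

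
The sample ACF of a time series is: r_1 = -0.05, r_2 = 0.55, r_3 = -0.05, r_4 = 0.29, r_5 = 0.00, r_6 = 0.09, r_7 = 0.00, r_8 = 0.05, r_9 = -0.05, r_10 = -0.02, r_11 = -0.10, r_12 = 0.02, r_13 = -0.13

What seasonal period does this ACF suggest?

2

The largest autocorrelation is r_2 = 0.55, with a weaker echo at lag 4 (0.29); the remaining lags stay at or below 0.09.
The dominant spike at lag 2 indicates a seasonal period of 2.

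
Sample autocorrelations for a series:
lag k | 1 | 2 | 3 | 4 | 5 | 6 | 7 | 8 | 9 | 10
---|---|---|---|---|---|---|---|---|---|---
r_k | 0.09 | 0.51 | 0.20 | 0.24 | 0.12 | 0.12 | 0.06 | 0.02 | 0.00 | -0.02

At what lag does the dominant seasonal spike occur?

2

The largest autocorrelation is r_2 = 0.51, with a weaker echo at lag 4 (0.24); the remaining lags stay at or below 0.20.
The dominant spike at lag 2 indicates a seasonal period of 2.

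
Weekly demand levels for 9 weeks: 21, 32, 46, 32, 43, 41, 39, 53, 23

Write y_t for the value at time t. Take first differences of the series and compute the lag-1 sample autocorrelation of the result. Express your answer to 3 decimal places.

First differences Δy: 11, 14, -14, 11, -2, -2, 14, -30
Mean of differences = 0.2500
Numerator Σ(Δy_t−Δȳ)(Δy_{t+1}−Δȳ) = -667.3125
Denominator Σ(Δy_t−Δȳ)² = 1737.5000
r_1(Δy) = -667.3125 / 1737.5000 = -0.384

-0.384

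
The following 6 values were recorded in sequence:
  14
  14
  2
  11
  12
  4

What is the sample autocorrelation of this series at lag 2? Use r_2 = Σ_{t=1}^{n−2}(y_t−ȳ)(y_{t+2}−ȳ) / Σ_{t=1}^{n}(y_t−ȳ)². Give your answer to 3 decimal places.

-0.399

Mean ȳ = (14 + 14 + 2 + 11 + 12 + 4)/6 = 9.5000
Deviations from mean: 4.5000, 4.5000, -7.5000, 1.5000, 2.5000, -5.5000
Numerator Σ_{t=1}^{4}(y_t−ȳ)(y_{t+2}−ȳ) = -54.0000
Denominator Σ(y_t−ȳ)² = 135.5000
r_2 = -54.0000 / 135.5000 = -0.399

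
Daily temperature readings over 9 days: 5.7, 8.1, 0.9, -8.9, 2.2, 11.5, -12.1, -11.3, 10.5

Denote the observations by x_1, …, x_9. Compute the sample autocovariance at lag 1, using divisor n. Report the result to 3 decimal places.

-7.044

Mean x̄ = (5.7 + 8.1 + 0.9 − 8.9 + 2.2 + 11.5 − 12.1 − 11.3 + 10.5)/9 = 0.7333
Σ_{t=1}^{8}(x_t−x̄)(x_{t+1}−x̄) = -63.3978
γ_1 = -63.3978 / 9 = -7.044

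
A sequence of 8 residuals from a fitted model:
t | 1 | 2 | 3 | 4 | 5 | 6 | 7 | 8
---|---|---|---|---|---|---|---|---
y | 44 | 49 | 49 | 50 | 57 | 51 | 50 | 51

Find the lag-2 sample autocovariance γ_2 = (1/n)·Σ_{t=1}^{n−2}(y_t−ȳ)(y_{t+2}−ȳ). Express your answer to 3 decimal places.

-0.113

Mean ȳ = (44 + 49 + 49 + 50 + 57 + 51 + 50 + 51)/8 = 50.1250
Deviations: -6.1250, -1.1250, -1.1250, -0.1250, 6.8750, 0.8750, -0.1250, 0.8750
Σ_{t=1}^{6}(y_t−ȳ)(y_{t+2}−ȳ) = -0.9063
γ_2 = -0.9063 / 8 = -0.113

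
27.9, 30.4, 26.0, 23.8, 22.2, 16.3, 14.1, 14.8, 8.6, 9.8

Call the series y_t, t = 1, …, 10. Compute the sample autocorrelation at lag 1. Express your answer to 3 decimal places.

0.739

Mean ȳ = (27.9 + 30.4 + 26.0 + 23.8 + 22.2 + 16.3 + 14.1 + 14.8 + 8.6 + 9.8)/10 = 19.3900
Numerator Σ_{t=1}^{9}(y_t−ȳ)(y_{t+1}−ȳ) = 392.9599
Denominator Σ(y_t−ȳ)² = 531.6690
r_1 = 392.9599 / 531.6690 = 0.739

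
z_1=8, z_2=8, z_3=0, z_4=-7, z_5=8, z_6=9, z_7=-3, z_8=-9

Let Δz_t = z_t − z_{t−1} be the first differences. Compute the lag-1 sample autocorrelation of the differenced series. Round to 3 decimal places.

-0.014

First differences Δz: 0, -8, -7, 15, 1, -12, -6
Mean of differences = -2.4286
Numerator Σ(Δz_t−Δz̄)(Δz_{t+1}−Δz̄) = -6.6122
Denominator Σ(Δz_t−Δz̄)² = 477.7143
r_1(Δz) = -6.6122 / 477.7143 = -0.014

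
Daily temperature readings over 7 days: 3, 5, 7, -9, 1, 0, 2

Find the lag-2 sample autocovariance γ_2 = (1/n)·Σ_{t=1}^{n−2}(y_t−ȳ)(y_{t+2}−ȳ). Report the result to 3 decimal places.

-2.431

Mean ȳ = (3 + 5 + 7 − 9 + 1 + 0 + 2)/7 = 1.2857
Σ_{t=1}^{5}(y_t−ȳ)(y_{t+2}−ȳ) = -17.0204
γ_2 = -17.0204 / 7 = -2.431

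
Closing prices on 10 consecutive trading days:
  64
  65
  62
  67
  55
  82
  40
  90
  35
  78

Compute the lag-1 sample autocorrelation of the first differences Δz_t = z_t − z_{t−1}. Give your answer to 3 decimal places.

-0.869

First differences Δz: 1, -3, 5, -12, 27, -42, 50, -55, 43
Mean of differences = 1.5556
Numerator Σ(Δz_t−Δz̄)(Δz_{t+1}−Δz̄) = -8706.7531
Denominator Σ(Δz_t−Δz̄)² = 10024.2222
r_1(Δz) = -8706.7531 / 10024.2222 = -0.869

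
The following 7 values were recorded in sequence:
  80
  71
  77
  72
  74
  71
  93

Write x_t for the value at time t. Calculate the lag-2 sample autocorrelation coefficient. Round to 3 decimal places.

0.029

Mean x̄ = (80 + 71 + 77 + 72 + 74 + 71 + 93)/7 = 76.8571
Deviations from mean: 3.1429, -5.8571, 0.1429, -4.8571, -2.8571, -5.8571, 16.1429
Numerator Σ_{t=1}^{5}(x_t−x̄)(x_{t+2}−x̄) = 10.8163
Denominator Σ(x_t−x̄)² = 370.8571
r_2 = 10.8163 / 370.8571 = 0.029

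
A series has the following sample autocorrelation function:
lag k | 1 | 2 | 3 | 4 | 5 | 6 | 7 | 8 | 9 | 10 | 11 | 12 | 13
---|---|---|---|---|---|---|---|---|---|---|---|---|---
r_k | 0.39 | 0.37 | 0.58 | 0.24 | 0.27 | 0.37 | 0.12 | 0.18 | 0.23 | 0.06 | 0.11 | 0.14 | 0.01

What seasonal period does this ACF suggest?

3

The largest autocorrelation is r_3 = 0.58; the remaining lags stay at or below 0.39. The elevated value at lag 1 (0.39), dropping to 0.37 at lag 2, reflects decaying short-term dependence rather than seasonality.
The dominant spike at lag 3 indicates a seasonal period of 3.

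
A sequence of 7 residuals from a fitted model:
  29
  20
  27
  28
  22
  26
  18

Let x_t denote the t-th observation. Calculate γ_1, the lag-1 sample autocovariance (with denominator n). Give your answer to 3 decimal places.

-6.420

Mean x̄ = (29 + 20 + 27 + 28 + 22 + 26 + 18)/7 = 24.2857
Deviations: 4.7143, -4.2857, 2.7143, 3.7143, -2.2857, 1.7143, -6.2857
Σ_{t=1}^{6}(x_t−x̄)(x_{t+1}−x̄) = -44.9388
γ_1 = -44.9388 / 7 = -6.420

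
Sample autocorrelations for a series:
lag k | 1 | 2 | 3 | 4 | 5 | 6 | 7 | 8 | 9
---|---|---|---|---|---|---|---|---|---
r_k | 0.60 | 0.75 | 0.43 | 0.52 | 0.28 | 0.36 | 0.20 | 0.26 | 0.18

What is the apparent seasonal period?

The largest autocorrelation is r_2 = 0.75; the remaining lags stay at or below 0.60.
The dominant spike at lag 2 indicates a seasonal period of 2.

2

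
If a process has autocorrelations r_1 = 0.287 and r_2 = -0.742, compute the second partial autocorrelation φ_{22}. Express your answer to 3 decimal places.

-0.898

φ_{22} = (r_2 − r_1²) / (1 − r_1²)
r_1² = (0.287)² = 0.082369
Numerator = -0.742 − 0.0824 = -0.8244; denominator = 1 − 0.0824 = 0.9176
φ_{22} = -0.8244 / 0.9176 = -0.898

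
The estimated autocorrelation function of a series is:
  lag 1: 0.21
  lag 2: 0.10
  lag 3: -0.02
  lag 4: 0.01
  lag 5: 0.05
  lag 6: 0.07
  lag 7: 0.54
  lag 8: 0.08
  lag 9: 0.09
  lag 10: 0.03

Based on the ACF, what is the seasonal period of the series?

The largest autocorrelation is r_7 = 0.54; the remaining lags stay at or below 0.21. The elevated value at lag 1 (0.21), dropping to 0.10 at lag 2, reflects decaying short-term dependence rather than seasonality.
The dominant spike at lag 7 indicates a seasonal period of 7.

7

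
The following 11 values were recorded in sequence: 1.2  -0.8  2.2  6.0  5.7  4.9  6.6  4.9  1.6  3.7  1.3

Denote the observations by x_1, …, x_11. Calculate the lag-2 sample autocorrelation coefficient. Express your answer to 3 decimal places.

0.017

Mean x̄ = (1.2 − 0.8 + 2.2 + 6.0 + 5.7 + 4.9 + 6.6 + 4.9 + 1.6 + 3.7 + 1.3)/11 = 3.3909
Numerator Σ_{t=1}^{9}(x_t−x̄)(x_{t+2}−x̄) = 1.0135
Denominator Σ(x_t−x̄)² = 58.4491
r_2 = 1.0135 / 58.4491 = 0.017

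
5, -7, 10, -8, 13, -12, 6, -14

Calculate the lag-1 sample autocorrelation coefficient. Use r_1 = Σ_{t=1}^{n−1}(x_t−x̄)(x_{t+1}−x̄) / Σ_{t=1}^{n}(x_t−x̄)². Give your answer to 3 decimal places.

-0.772

Mean x̄ = (5 − 7 + 10 − 8 + 13 − 12 + 6 − 14)/8 = -0.8750
Numerator Σ_{t=1}^{7}(x_t−x̄)(x_{t+1}−x̄) = -600.0156
Denominator Σ(x_t−x̄)² = 776.8750
r_1 = -600.0156 / 776.8750 = -0.772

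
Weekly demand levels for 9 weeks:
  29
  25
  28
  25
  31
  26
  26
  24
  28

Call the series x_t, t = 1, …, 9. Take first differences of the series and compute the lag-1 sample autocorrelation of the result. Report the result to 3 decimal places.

-0.672

First differences Δx: -4, 3, -3, 6, -5, 0, -2, 4
Mean of differences = -0.1250
Numerator Σ(Δx_t−Δx̄)(Δx_{t+1}−Δx̄) = -77.1406
Denominator Σ(Δx_t−Δx̄)² = 114.8750
r_1(Δx) = -77.1406 / 114.8750 = -0.672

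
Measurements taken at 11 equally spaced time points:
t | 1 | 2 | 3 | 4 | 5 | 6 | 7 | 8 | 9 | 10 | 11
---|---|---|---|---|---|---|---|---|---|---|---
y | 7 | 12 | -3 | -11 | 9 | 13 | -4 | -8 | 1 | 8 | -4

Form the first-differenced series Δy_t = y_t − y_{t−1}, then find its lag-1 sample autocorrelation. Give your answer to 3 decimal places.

First differences Δy: 5, -15, -8, 20, 4, -17, -4, 9, 7, -12
Mean of differences = -1.1000
Numerator Σ(Δy_t−Δȳ)(Δy_{t+1}−Δȳ) = -97.6100
Denominator Σ(Δy_t−Δȳ)² = 1296.9000
r_1(Δy) = -97.6100 / 1296.9000 = -0.075

-0.075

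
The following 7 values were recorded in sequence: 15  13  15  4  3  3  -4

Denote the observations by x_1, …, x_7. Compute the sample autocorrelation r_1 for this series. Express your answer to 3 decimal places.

0.442

Mean x̄ = (15 + 13 + 15 + 4 + 3 + 3 − 4)/7 = 7.0000
Deviations from mean: 8.0000, 6.0000, 8.0000, -3.0000, -4.0000, -4.0000, -11.0000
Numerator Σ_{t=1}^{6}(x_t−x̄)(x_{t+1}−x̄) = 144.0000
Denominator Σ(x_t−x̄)² = 326.0000
r_1 = 144.0000 / 326.0000 = 0.442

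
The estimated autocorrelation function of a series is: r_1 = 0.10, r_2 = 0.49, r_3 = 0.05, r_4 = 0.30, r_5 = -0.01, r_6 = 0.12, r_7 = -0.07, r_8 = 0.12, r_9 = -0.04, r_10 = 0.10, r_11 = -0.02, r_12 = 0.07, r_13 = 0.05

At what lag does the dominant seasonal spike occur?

2

The largest autocorrelation is r_2 = 0.49, with a weaker echo at lag 4 (0.30); the remaining lags stay at or below 0.12.
The dominant spike at lag 2 indicates a seasonal period of 2.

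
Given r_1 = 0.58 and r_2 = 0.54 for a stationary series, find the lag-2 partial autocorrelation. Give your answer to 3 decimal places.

φ_{22} = (r_2 − r_1²) / (1 − r_1²)
r_1² = (0.58)² = 0.3364
Numerator = 0.54 − 0.3364 = 0.2036; denominator = 1 − 0.3364 = 0.6636
φ_{22} = 0.2036 / 0.6636 = 0.307

0.307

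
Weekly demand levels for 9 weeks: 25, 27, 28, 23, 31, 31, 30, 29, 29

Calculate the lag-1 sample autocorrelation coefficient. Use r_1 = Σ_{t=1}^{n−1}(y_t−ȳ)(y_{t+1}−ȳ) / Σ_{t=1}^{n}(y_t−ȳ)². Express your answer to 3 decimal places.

Mean ȳ = (25 + 27 + 28 + 23 + 31 + 31 + 30 + 29 + 29)/9 = 28.1111
Numerator Σ_{t=1}^{8}(y_t−ȳ)(y_{t+1}−ȳ) = 5.6543
Denominator Σ(y_t−ȳ)² = 58.8889
r_1 = 5.6543 / 58.8889 = 0.096

0.096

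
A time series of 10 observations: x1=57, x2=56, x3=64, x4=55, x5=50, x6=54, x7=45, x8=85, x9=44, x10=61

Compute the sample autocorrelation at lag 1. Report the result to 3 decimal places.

Mean x̄ = (57 + 56 + 64 + 55 + 50 + 54 + 45 + 85 + 44 + 61)/10 = 57.1000
Numerator Σ_{t=1}^{9}(x_t−x̄)(x_{t+1}−x̄) = -701.7100
Denominator Σ(x_t−x̄)² = 1224.9000
r_1 = -701.7100 / 1224.9000 = -0.573

-0.573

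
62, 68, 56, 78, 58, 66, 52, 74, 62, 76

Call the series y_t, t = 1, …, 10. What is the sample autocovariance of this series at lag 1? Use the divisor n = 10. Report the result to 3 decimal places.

Mean ȳ = (62 + 68 + 56 + 78 + 58 + 66 + 52 + 74 + 62 + 76)/10 = 65.2000
Σ_{t=1}^{9}(y_t−ȳ)(y_{t+1}−ȳ) = -439.8400
γ_1 = -439.8400 / 10 = -43.984

-43.984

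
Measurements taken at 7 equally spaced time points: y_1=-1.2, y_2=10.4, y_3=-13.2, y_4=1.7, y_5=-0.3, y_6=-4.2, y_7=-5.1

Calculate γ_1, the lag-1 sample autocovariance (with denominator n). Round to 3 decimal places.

-23.206

Mean ȳ = (-1.2 + 10.4 − 13.2 + 1.7 − 0.3 − 4.2 − 5.1)/7 = -1.7000
Σ_{t=1}^{6}(y_t−ȳ)(y_{t+1}−ȳ) = -162.4400
γ_1 = -162.4400 / 7 = -23.206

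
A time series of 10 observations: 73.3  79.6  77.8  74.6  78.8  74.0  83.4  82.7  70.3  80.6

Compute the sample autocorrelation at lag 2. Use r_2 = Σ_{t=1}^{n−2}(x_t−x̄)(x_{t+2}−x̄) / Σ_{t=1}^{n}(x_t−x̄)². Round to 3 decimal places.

Mean x̄ = (73.3 + 79.6 + 77.8 + 74.6 + 78.8 + 74.0 + 83.4 + 82.7 + 70.3 + 80.6)/10 = 77.5100
Numerator Σ_{t=1}^{8}(x_t−x̄)(x_{t+2}−x̄) = -33.7632
Denominator Σ(x_t−x̄)² = 167.7890
r_2 = -33.7632 / 167.7890 = -0.201

-0.201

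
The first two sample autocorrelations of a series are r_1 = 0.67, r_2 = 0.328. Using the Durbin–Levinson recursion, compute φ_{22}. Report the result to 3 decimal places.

-0.219

φ_{22} = (r_2 − r_1²) / (1 − r_1²)
r_1² = (0.67)² = 0.4489
Numerator = 0.328 − 0.4489 = -0.1209; denominator = 1 − 0.4489 = 0.5511
φ_{22} = -0.1209 / 0.5511 = -0.219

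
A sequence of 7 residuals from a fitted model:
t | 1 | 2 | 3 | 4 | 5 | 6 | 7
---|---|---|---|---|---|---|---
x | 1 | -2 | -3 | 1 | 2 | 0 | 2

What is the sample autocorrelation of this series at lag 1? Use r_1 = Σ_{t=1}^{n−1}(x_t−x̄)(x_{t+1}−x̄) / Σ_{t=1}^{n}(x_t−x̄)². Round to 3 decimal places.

0.143

Mean x̄ = (1 − 2 − 3 + 1 + 2 + 0 + 2)/7 = 0.1429
Deviations from mean: 0.8571, -2.1429, -3.1429, 0.8571, 1.8571, -0.1429, 1.8571
Σ(x_t−x̄)(x_{t+1}−x̄) = (-1.8367) + (6.7347) + (-2.6939) + (1.5918) + (-0.2653) + (-0.2653) = 3.2653
Denominator Σ(x_t−x̄)² = 22.8571
r_1 = 3.2653 / 22.8571 = 0.143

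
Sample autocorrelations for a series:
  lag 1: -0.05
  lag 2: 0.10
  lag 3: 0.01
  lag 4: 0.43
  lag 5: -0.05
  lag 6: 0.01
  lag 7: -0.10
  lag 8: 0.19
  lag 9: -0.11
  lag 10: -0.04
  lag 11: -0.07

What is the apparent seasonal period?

The largest autocorrelation is r_4 = 0.43, with a weaker echo at lag 8 (0.19); the remaining lags stay at or below 0.10.
The dominant spike at lag 4 indicates a seasonal period of 4.

4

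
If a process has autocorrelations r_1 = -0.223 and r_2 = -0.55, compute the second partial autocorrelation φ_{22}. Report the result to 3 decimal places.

-0.631

φ_{22} = (r_2 − r_1²) / (1 − r_1²)
r_1² = (-0.223)² = 0.049729
Numerator = -0.55 − 0.0497 = -0.5997; denominator = 1 − 0.0497 = 0.9503
φ_{22} = -0.5997 / 0.9503 = -0.631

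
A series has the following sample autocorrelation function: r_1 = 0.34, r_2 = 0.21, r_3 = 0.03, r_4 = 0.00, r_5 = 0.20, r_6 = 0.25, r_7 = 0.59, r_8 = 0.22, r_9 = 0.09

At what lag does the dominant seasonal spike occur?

The largest autocorrelation is r_7 = 0.59; the remaining lags stay at or below 0.34. The elevated value at lag 1 (0.34), dropping to 0.21 at lag 2, reflects decaying short-term dependence rather than seasonality.
The dominant spike at lag 7 indicates a seasonal period of 7.

7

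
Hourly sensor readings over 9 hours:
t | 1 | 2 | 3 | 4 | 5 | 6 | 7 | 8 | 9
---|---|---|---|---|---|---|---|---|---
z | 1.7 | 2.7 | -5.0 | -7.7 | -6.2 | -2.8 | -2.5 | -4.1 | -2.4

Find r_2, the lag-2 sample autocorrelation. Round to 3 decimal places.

-0.340

Mean z̄ = (1.7 + 2.7 − 5.0 − 7.7 − 6.2 − 2.8 − 2.5 − 4.1 − 2.4)/9 = -2.9222
Σ(z_t−z̄)(z_{t+2}−z̄) = (-9.6040) + (-26.8617) + (6.8105) + (-0.5840) + (-1.3840) + (-0.1440) + (0.2205) = -31.5465
Denominator Σ(z_t−z̄)² = 92.7156
r_2 = -31.5465 / 92.7156 = -0.340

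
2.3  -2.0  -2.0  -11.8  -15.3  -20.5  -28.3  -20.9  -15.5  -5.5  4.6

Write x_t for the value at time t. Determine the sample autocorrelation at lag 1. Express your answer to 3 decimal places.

0.609

Mean x̄ = (2.3 − 2.0 − 2.0 − 11.8 − 15.3 − 20.5 − 28.3 − 20.9 − 15.5 − 5.5 + 4.6)/11 = -10.4455
Numerator Σ_{t=1}^{10}(x_t−x̄)(x_{t+1}−x̄) = 691.3461
Denominator Σ(x_t−x̄)² = 1136.0473
r_1 = 691.3461 / 1136.0473 = 0.609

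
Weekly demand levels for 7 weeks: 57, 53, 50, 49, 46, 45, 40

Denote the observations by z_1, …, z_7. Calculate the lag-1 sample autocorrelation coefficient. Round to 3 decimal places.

0.447

Mean z̄ = (57 + 53 + 50 + 49 + 46 + 45 + 40)/7 = 48.5714
Deviations from mean: 8.4286, 4.4286, 1.4286, 0.4286, -2.5714, -3.5714, -8.5714
Numerator Σ_{t=1}^{6}(z_t−z̄)(z_{t+1}−z̄) = 82.9592
Denominator Σ(z_t−z̄)² = 185.7143
r_1 = 82.9592 / 185.7143 = 0.447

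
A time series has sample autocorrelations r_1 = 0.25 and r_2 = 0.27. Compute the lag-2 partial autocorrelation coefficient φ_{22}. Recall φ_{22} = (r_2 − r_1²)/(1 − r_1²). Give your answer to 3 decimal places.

φ_{22} = (r_2 − r_1²) / (1 − r_1²)
r_1² = (0.25)² = 0.0625
Numerator = 0.27 − 0.0625 = 0.2075; denominator = 1 − 0.0625 = 0.9375
φ_{22} = 0.2075 / 0.9375 = 0.221

0.221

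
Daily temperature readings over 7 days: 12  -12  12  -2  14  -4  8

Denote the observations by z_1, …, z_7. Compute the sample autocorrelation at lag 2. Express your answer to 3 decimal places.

0.547

Mean z̄ = (12 − 12 + 12 − 2 + 14 − 4 + 8)/7 = 4.0000
Deviations from mean: 8.0000, -16.0000, 8.0000, -6.0000, 10.0000, -8.0000, 4.0000
Σ(z_t−z̄)(z_{t+2}−z̄) = (64.0000) + (96.0000) + (80.0000) + (48.0000) + (40.0000) = 328.0000
Denominator Σ(z_t−z̄)² = 600.0000
r_2 = 328.0000 / 600.0000 = 0.547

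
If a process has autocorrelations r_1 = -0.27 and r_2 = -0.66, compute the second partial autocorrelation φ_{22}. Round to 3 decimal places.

φ_{22} = (r_2 − r_1²) / (1 − r_1²)
r_1² = (-0.27)² = 0.0729
Numerator = -0.66 − 0.0729 = -0.7329; denominator = 1 − 0.0729 = 0.9271
φ_{22} = -0.7329 / 0.9271 = -0.791

-0.791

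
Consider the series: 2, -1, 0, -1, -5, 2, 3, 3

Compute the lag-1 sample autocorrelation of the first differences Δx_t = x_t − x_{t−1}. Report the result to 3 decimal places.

First differences Δx: -3, 1, -1, -4, 7, 1, 0
Mean of differences = 0.1429
Numerator Σ(Δx_t−Δx̄)(Δx_{t+1}−Δx̄) = -21.5918
Denominator Σ(Δx_t−Δx̄)² = 76.8571
r_1(Δx) = -21.5918 / 76.8571 = -0.281

-0.281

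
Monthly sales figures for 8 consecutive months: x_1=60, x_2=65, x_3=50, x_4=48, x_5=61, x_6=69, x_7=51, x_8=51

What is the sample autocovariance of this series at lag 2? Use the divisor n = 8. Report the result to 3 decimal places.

Mean x̄ = (60 + 65 + 50 + 48 + 61 + 69 + 51 + 51)/8 = 56.8750
Deviations: 3.1250, 8.1250, -6.8750, -8.8750, 4.1250, 12.1250, -5.8750, -5.8750
Σ_{t=1}^{6}(x_t−x̄)(x_{t+2}−x̄) = -325.0313
γ_2 = -325.0313 / 8 = -40.629

-40.629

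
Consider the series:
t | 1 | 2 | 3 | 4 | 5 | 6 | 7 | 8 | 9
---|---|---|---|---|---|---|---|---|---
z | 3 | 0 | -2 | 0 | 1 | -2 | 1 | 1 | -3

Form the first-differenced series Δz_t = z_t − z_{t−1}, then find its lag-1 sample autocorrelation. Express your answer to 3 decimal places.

-0.164

First differences Δz: -3, -2, 2, 1, -3, 3, 0, -4
Mean of differences = -0.7500
Numerator Σ(Δz_t−Δz̄)(Δz_{t+1}−Δz̄) = -7.8125
Denominator Σ(Δz_t−Δz̄)² = 47.5000
r_1(Δz) = -7.8125 / 47.5000 = -0.164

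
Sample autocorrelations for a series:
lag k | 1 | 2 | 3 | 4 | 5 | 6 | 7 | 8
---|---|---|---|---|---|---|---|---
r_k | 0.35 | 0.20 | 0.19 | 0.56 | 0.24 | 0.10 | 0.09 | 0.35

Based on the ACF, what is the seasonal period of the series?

The largest autocorrelation is r_4 = 0.56; the remaining lags stay at or below 0.35. The elevated value at lag 1 (0.35), dropping to 0.20 at lag 2, reflects decaying short-term dependence rather than seasonality.
The dominant spike at lag 4 indicates a seasonal period of 4.

4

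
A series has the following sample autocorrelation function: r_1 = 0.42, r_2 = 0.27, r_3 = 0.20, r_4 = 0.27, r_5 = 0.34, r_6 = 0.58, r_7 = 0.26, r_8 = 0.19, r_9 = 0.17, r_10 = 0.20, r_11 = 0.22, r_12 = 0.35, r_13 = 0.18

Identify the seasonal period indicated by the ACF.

The largest autocorrelation is r_6 = 0.58; the remaining lags stay at or below 0.42. The elevated value at lag 1 (0.42), dropping to 0.27 at lag 2, reflects decaying short-term dependence rather than seasonality.
The dominant spike at lag 6 indicates a seasonal period of 6.

6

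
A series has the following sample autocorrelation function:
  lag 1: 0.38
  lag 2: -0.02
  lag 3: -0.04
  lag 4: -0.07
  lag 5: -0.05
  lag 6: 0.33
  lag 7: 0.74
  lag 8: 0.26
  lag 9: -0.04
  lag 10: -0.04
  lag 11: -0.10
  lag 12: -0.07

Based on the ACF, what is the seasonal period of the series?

The largest autocorrelation is r_7 = 0.74; the remaining lags stay at or below 0.38.
The dominant spike at lag 7 indicates a seasonal period of 7.

7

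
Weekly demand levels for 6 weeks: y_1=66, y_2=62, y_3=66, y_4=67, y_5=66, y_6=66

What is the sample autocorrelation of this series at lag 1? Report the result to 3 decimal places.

-0.113

Mean ȳ = (66 + 62 + 66 + 67 + 66 + 66)/6 = 65.5000
Deviations from mean: 0.5000, -3.5000, 0.5000, 1.5000, 0.5000, 0.5000
Σ(y_t−ȳ)(y_{t+1}−ȳ) = (-1.7500) + (-1.7500) + (0.7500) + (0.7500) + (0.2500) = -1.7500
Denominator Σ(y_t−ȳ)² = 15.5000
r_1 = -1.7500 / 15.5000 = -0.113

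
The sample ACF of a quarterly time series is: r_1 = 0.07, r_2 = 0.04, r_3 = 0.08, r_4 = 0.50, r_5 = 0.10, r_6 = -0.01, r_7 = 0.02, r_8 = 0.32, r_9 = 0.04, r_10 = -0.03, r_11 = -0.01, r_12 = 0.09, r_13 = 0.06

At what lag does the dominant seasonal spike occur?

4

The largest autocorrelation is r_4 = 0.50, with a weaker echo at lag 8 (0.32); the remaining lags stay at or below 0.10.
The dominant spike at lag 4 indicates a seasonal period of 4.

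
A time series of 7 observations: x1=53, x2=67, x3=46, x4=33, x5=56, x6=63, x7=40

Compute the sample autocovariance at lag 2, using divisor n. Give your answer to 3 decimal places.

Mean x̄ = (53 + 67 + 46 + 33 + 56 + 63 + 40)/7 = 51.1429
Σ_{t=1}^{5}(x_t−x̄)(x_{t+2}−x̄) = -591.4694
γ_2 = -591.4694 / 7 = -84.496

-84.496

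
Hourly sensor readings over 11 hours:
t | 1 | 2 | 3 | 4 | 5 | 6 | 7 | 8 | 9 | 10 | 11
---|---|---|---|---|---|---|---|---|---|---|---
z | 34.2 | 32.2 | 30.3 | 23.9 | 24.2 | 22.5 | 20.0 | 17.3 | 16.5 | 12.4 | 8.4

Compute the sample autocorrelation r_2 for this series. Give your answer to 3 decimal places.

Mean z̄ = (34.2 + 32.2 + 30.3 + 23.9 + 24.2 + 22.5 + 20.0 + 17.3 + 16.5 + 12.4 + 8.4)/11 = 21.9909
Numerator Σ_{t=1}^{9}(z_t−z̄)(z_{t+2}−z̄) = 264.0262
Denominator Σ(z_t−z̄)² = 663.9291
r_2 = 264.0262 / 663.9291 = 0.398

0.398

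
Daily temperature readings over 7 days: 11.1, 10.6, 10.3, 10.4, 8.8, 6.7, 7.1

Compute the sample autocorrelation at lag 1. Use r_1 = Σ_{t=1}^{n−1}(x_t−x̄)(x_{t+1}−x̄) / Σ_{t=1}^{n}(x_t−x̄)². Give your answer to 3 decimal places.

0.591

Mean x̄ = (11.1 + 10.6 + 10.3 + 10.4 + 8.8 + 6.7 + 7.1)/7 = 9.2857
Deviations from mean: 1.8143, 1.3143, 1.0143, 1.1143, -0.4857, -2.5857, -2.1857
Numerator Σ_{t=1}^{6}(x_t−x̄)(x_{t+1}−x̄) = 11.2141
Denominator Σ(x_t−x̄)² = 18.9886
r_1 = 11.2141 / 18.9886 = 0.591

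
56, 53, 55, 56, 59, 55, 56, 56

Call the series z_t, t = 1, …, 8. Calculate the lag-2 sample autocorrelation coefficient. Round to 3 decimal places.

-0.147

Mean z̄ = (56 + 53 + 55 + 56 + 59 + 55 + 56 + 56)/8 = 55.7500
Deviations from mean: 0.2500, -2.7500, -0.7500, 0.2500, 3.2500, -0.7500, 0.2500, 0.2500
Σ(z_t−z̄)(z_{t+2}−z̄) = (-0.1875) + (-0.6875) + (-2.4375) + (-0.1875) + (0.8125) + (-0.1875) = -2.8750
Denominator Σ(z_t−z̄)² = 19.5000
r_2 = -2.8750 / 19.5000 = -0.147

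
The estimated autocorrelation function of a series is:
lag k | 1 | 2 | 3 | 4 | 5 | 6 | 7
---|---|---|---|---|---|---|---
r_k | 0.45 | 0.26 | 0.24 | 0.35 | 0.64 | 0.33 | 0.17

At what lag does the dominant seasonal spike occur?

The largest autocorrelation is r_5 = 0.64; the remaining lags stay at or below 0.45. The elevated value at lag 1 (0.45), dropping to 0.26 at lag 2, reflects decaying short-term dependence rather than seasonality.
The dominant spike at lag 5 indicates a seasonal period of 5.

5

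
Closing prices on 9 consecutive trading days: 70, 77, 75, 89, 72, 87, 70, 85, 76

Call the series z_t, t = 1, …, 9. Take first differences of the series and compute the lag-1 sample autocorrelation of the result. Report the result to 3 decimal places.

-0.877

First differences Δz: 7, -2, 14, -17, 15, -17, 15, -9
Mean of differences = 0.7500
Numerator Σ(Δz_t−Δz̄)(Δz_{t+1}−Δz̄) = -1186.5625
Denominator Σ(Δz_t−Δz̄)² = 1353.5000
r_1(Δz) = -1186.5625 / 1353.5000 = -0.877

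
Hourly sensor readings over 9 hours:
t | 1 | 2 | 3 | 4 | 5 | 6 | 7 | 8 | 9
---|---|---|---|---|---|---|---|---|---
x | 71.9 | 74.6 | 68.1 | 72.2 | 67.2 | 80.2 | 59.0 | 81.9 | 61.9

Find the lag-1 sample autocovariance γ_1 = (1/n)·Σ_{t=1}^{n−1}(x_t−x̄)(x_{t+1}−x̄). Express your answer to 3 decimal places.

Mean x̄ = (71.9 + 74.6 + 68.1 + 72.2 + 67.2 + 80.2 + 59.0 + 81.9 + 61.9)/9 = 70.7778
Σ_{t=1}^{8}(x_t−x̄)(x_{t+1}−x̄) = -389.2616
γ_1 = -389.2616 / 9 = -43.251

-43.251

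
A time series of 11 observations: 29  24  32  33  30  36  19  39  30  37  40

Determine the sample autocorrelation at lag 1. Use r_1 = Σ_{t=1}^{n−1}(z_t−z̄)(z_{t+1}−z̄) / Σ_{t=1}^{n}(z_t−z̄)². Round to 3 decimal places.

-0.285

Mean z̄ = (29 + 24 + 32 + 33 + 30 + 36 + 19 + 39 + 30 + 37 + 40)/11 = 31.7273
Numerator Σ_{t=1}^{10}(z_t−z̄)(z_{t+1}−z̄) = -115.2562
Denominator Σ(z_t−z̄)² = 404.1818
r_1 = -115.2562 / 404.1818 = -0.285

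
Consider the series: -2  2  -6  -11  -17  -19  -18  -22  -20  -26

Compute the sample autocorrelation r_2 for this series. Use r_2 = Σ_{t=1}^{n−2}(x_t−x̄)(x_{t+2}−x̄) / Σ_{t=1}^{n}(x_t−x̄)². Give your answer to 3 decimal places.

Mean x̄ = (-2 + 2 − 6 − 11 − 17 − 19 − 18 − 22 − 20 − 26)/10 = -13.9000
Numerator Σ_{t=1}^{8}(x_t−x̄)(x_{t+2}−x̄) = 277.8800
Denominator Σ(x_t−x̄)² = 766.9000
r_2 = 277.8800 / 766.9000 = 0.362

0.362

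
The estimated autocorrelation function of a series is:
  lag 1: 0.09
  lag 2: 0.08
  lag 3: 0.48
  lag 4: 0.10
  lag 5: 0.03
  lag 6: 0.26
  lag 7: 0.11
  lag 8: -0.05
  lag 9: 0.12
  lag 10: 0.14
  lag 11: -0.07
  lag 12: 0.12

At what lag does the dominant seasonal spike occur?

The largest autocorrelation is r_3 = 0.48, with a weaker echo at lag 6 (0.26); the remaining lags stay at or below 0.14.
The dominant spike at lag 3 indicates a seasonal period of 3.

3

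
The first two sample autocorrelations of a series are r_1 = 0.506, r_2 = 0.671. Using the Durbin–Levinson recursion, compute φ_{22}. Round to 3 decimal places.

φ_{22} = (r_2 − r_1²) / (1 − r_1²)
r_1² = (0.506)² = 0.256036
Numerator = 0.671 − 0.2560 = 0.4150; denominator = 1 − 0.2560 = 0.7440
φ_{22} = 0.4150 / 0.7440 = 0.558

0.558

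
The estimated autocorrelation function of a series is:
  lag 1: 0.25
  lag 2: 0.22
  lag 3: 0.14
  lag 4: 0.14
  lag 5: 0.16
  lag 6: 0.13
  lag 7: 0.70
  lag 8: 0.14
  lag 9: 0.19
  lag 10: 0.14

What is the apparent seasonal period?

The largest autocorrelation is r_7 = 0.70; the remaining lags stay at or below 0.25. The elevated value at lag 1 (0.25), dropping to 0.22 at lag 2, reflects decaying short-term dependence rather than seasonality.
The dominant spike at lag 7 indicates a seasonal period of 7.

7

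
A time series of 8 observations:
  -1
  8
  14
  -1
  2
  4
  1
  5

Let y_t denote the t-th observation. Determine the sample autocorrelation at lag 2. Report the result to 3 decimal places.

-0.467

Mean ȳ = (-1 + 8 + 14 − 1 + 2 + 4 + 1 + 5)/8 = 4.0000
Deviations from mean: -5.0000, 4.0000, 10.0000, -5.0000, -2.0000, 0.0000, -3.0000, 1.0000
Numerator Σ_{t=1}^{6}(y_t−ȳ)(y_{t+2}−ȳ) = -84.0000
Denominator Σ(y_t−ȳ)² = 180.0000
r_2 = -84.0000 / 180.0000 = -0.467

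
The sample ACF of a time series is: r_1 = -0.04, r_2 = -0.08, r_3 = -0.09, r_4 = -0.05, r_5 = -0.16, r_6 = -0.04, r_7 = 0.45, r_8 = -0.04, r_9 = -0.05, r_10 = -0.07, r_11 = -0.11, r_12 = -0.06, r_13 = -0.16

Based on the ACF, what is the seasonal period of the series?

The largest autocorrelation is r_7 = 0.45; the remaining lags stay at or below -0.04.
The dominant spike at lag 7 indicates a seasonal period of 7.

7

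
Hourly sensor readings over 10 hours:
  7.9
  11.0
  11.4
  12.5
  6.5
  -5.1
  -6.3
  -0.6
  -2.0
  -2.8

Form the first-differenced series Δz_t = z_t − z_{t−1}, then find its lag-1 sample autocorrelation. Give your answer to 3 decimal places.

0.234

First differences Δz: 3.1, 0.4, 1.1, -6.0, -11.6, -1.2, 5.7, -1.4, -0.8
Mean of differences = -1.1889
Numerator Σ(Δz_t−Δz̄)(Δz_{t+1}−Δz̄) = 48.0310
Denominator Σ(Δz_t−Δz̄)² = 205.3489
r_1(Δz) = 48.0310 / 205.3489 = 0.234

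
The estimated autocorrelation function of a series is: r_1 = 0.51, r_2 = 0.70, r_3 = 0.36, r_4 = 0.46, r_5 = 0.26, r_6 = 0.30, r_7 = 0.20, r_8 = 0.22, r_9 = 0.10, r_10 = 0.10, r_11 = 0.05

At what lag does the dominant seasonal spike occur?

The largest autocorrelation is r_2 = 0.70; the remaining lags stay at or below 0.51.
The dominant spike at lag 2 indicates a seasonal period of 2.

2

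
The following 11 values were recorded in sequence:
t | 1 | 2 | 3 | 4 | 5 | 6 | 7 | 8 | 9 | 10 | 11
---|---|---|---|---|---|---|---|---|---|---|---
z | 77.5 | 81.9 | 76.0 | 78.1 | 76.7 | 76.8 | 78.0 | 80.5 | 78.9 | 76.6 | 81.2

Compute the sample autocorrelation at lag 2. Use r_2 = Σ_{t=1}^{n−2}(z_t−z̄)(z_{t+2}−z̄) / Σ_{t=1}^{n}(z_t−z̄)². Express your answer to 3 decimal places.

0.008

Mean z̄ = (77.5 + 81.9 + 76.0 + 78.1 + 76.7 + 76.8 + 78.0 + 80.5 + 78.9 + 76.6 + 81.2)/11 = 78.3818
Numerator Σ_{t=1}^{9}(z_t−z̄)(z_{t+2}−z̄) = 0.3402
Denominator Σ(z_t−z̄)² = 40.2564
r_2 = 0.3402 / 40.2564 = 0.008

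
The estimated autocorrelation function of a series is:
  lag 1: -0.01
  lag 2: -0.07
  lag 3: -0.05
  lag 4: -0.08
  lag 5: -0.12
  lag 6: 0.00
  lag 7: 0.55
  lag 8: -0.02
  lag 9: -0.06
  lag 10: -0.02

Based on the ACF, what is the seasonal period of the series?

7

The largest autocorrelation is r_7 = 0.55; the remaining lags stay at or below 0.00.
The dominant spike at lag 7 indicates a seasonal period of 7.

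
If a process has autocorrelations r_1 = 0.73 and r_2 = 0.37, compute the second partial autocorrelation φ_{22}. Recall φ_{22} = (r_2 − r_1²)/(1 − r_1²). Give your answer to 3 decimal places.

φ_{22} = (r_2 − r_1²) / (1 − r_1²)
r_1² = (0.73)² = 0.5329
Numerator = 0.37 − 0.5329 = -0.1629; denominator = 1 − 0.5329 = 0.4671
φ_{22} = -0.1629 / 0.4671 = -0.349

-0.349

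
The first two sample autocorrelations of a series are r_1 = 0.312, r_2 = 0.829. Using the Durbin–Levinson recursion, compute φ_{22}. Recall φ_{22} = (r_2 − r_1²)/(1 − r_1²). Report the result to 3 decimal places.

0.811

φ_{22} = (r_2 − r_1²) / (1 − r_1²)
r_1² = (0.312)² = 0.097344
Numerator = 0.829 − 0.0973 = 0.7317; denominator = 1 − 0.0973 = 0.9027
φ_{22} = 0.7317 / 0.9027 = 0.811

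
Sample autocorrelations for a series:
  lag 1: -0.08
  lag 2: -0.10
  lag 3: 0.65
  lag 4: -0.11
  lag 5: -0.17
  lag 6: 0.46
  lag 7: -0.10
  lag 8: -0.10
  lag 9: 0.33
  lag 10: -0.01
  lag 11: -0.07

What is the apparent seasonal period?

The largest autocorrelation is r_3 = 0.65, with weaker echoes at lags 6 (0.46) and 9 (0.33); the remaining lags stay at or below -0.01.
The dominant spike at lag 3 indicates a seasonal period of 3.

3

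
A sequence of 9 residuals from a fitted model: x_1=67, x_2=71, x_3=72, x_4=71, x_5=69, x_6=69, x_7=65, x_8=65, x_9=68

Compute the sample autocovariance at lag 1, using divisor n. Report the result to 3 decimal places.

3.040

Mean x̄ = (67 + 71 + 72 + 71 + 69 + 69 + 65 + 65 + 68)/9 = 68.5556
Σ_{t=1}^{8}(x_t−x̄)(x_{t+1}−x̄) = 27.3580
γ_1 = 27.3580 / 9 = 3.040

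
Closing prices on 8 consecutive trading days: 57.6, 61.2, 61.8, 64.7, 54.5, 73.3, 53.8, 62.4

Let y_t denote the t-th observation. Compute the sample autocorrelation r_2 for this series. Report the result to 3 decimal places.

0.369

Mean ȳ = (57.6 + 61.2 + 61.8 + 64.7 + 54.5 + 73.3 + 53.8 + 62.4)/8 = 61.1625
Deviations from mean: -3.5625, 0.0375, 0.6375, 3.5375, -6.6625, 12.1375, -7.3625, 1.2375
Σ(y_t−ȳ)(y_{t+2}−ȳ) = (-2.2711) + (0.1327) + (-4.2473) + (42.9364) + (49.0527) + (15.0202) = 100.6234
Denominator Σ(y_t−ȳ)² = 273.0588
r_2 = 100.6234 / 273.0588 = 0.369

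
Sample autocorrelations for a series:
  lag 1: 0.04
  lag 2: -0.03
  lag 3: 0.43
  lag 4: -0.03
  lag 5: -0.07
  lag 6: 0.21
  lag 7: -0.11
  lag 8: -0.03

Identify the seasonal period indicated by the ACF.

3

The largest autocorrelation is r_3 = 0.43, with a weaker echo at lag 6 (0.21); the remaining lags stay at or below 0.04.
The dominant spike at lag 3 indicates a seasonal period of 3.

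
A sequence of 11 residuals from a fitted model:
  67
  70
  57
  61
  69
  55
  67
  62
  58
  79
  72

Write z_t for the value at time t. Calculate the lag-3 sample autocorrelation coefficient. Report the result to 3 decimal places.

Mean z̄ = (67 + 70 + 57 + 61 + 69 + 55 + 67 + 62 + 58 + 79 + 72)/11 = 65.1818
Numerator Σ_{t=1}^{8}(z_t−z̄)(z_{t+3}−z̄) = 150.9008
Denominator Σ(z_t−z̄)² = 531.6364
r_3 = 150.9008 / 531.6364 = 0.284

0.284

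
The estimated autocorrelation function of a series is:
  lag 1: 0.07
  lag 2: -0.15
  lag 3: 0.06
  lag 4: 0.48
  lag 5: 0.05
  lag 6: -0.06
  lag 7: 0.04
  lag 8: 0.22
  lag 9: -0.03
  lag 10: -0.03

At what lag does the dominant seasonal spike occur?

The largest autocorrelation is r_4 = 0.48, with a weaker echo at lag 8 (0.22); the remaining lags stay at or below 0.07.
The dominant spike at lag 4 indicates a seasonal period of 4.

4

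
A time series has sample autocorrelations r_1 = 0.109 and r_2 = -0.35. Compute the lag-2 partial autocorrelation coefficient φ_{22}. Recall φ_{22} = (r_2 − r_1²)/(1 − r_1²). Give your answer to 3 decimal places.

φ_{22} = (r_2 − r_1²) / (1 − r_1²)
r_1² = (0.109)² = 0.011881
Numerator = -0.35 − 0.0119 = -0.3619; denominator = 1 − 0.0119 = 0.9881
φ_{22} = -0.3619 / 0.9881 = -0.366

-0.366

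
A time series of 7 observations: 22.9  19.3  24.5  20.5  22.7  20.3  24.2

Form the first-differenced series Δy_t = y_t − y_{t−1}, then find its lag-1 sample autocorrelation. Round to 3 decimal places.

First differences Δy: -3.6, 5.2, -4.0, 2.2, -2.4, 3.9
Mean of differences = 0.2167
Numerator Σ(Δy_t−Δȳ)(Δy_{t+1}−Δȳ) = -63.2236
Denominator Σ(Δy_t−Δȳ)² = 81.5283
r_1(Δy) = -63.2236 / 81.5283 = -0.775

-0.775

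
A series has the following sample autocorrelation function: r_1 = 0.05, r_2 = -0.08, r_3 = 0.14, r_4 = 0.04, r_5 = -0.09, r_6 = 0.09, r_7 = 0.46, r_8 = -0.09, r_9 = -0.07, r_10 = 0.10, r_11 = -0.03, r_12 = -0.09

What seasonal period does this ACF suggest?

7

The largest autocorrelation is r_7 = 0.46; the remaining lags stay at or below 0.14.
The dominant spike at lag 7 indicates a seasonal period of 7.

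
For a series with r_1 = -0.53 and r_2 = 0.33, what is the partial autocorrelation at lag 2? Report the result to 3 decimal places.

0.068

φ_{22} = (r_2 − r_1²) / (1 − r_1²)
r_1² = (-0.53)² = 0.2809
Numerator = 0.33 − 0.2809 = 0.0491; denominator = 1 − 0.2809 = 0.7191
φ_{22} = 0.0491 / 0.7191 = 0.068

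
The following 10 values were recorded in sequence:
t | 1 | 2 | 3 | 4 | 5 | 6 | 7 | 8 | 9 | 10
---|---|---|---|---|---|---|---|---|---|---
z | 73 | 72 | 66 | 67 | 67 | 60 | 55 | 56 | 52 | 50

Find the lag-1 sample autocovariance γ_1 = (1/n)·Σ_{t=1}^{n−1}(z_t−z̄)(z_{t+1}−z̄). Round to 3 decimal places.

Mean z̄ = (73 + 72 + 66 + 67 + 67 + 60 + 55 + 56 + 52 + 50)/10 = 61.8000
Σ_{t=1}^{9}(z_t−z̄)(z_{t+1}−z̄) = 420.7600
γ_1 = 420.7600 / 10 = 42.076

42.076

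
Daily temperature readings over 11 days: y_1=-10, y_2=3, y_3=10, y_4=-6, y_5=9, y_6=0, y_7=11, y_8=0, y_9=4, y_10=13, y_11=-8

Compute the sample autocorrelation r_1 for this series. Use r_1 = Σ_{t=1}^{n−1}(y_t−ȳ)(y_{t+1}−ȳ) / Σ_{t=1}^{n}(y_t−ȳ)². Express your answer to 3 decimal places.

Mean ȳ = (-10 + 3 + 10 − 6 + 9 + 0 + 11 + 0 + 4 + 13 − 8)/11 = 2.3636
Numerator Σ_{t=1}^{10}(y_t−ȳ)(y_{t+1}−ȳ) = -275.5868
Denominator Σ(y_t−ȳ)² = 634.5455
r_1 = -275.5868 / 634.5455 = -0.434

-0.434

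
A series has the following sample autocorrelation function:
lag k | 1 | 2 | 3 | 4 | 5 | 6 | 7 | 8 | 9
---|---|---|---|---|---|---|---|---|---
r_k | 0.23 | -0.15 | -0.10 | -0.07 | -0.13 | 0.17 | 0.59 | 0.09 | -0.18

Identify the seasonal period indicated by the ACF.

The largest autocorrelation is r_7 = 0.59; the remaining lags stay at or below 0.23.
The dominant spike at lag 7 indicates a seasonal period of 7.

7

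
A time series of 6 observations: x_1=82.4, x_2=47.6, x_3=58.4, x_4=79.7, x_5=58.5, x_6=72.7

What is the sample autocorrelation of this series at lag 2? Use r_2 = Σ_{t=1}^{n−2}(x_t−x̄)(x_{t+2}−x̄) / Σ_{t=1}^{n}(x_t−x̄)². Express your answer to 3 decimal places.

Mean x̄ = (82.4 + 47.6 + 58.4 + 79.7 + 58.5 + 72.7)/6 = 66.5500
Deviations from mean: 15.8500, -18.9500, -8.1500, 13.1500, -8.0500, 6.1500
Σ(x_t−x̄)(x_{t+2}−x̄) = (-129.1775) + (-249.1925) + (65.6075) + (80.8725) = -231.8900
Denominator Σ(x_t−x̄)² = 952.2950
r_2 = -231.8900 / 952.2950 = -0.244

-0.244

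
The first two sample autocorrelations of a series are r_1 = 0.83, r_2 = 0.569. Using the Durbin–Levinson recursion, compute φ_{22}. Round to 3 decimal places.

-0.385

φ_{22} = (r_2 − r_1²) / (1 − r_1²)
r_1² = (0.83)² = 0.6889
Numerator = 0.569 − 0.6889 = -0.1199; denominator = 1 − 0.6889 = 0.3111
φ_{22} = -0.1199 / 0.3111 = -0.385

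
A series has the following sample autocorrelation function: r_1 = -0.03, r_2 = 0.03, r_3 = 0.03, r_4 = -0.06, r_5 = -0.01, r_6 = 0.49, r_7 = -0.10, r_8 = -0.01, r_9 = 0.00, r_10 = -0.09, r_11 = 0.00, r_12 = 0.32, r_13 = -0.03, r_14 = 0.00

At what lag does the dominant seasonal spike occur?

The largest autocorrelation is r_6 = 0.49, with a weaker echo at lag 12 (0.32); the remaining lags stay at or below 0.03.
The dominant spike at lag 6 indicates a seasonal period of 6.

6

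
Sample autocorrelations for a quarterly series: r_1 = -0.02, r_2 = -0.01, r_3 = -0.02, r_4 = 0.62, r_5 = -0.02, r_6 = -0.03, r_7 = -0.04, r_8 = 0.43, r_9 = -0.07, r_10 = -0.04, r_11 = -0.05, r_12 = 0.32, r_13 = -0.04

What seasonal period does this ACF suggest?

The largest autocorrelation is r_4 = 0.62, with weaker echoes at lags 8 (0.43) and 12 (0.32); the remaining lags stay at or below -0.01.
The dominant spike at lag 4 indicates a seasonal period of 4.

4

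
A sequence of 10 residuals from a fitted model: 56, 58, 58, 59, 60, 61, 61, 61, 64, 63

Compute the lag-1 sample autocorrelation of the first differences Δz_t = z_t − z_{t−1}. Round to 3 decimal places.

-0.543

First differences Δz: 2, 0, 1, 1, 1, 0, 0, 3, -1
Mean of differences = 0.7778
Numerator Σ(Δz_t−Δz̄)(Δz_{t+1}−Δz̄) = -6.2716
Denominator Σ(Δz_t−Δz̄)² = 11.5556
r_1(Δz) = -6.2716 / 11.5556 = -0.543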